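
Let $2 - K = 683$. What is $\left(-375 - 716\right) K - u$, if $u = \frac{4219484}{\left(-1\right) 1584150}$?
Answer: $\frac{588490864567}{792075} \approx 7.4297 \cdot 10^{5}$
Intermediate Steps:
$K = -681$ ($K = 2 - 683 = -681$)
$u = - \frac{2109742}{792075}$ ($u = \frac{4219484}{-1584150} = 4219484 \left(- \frac{1}{1584150}\right) = - \frac{2109742}{792075} \approx -2.6636$)
$\left(-375 - 716\right) K - u = \left(-375 - 716\right) \left(-681\right) - - \frac{2109742}{792075} = \left(-1091\right) \left(-681\right) + \frac{2109742}{792075} = 742971 + \frac{2109742}{792075} = \frac{588490864567}{792075}$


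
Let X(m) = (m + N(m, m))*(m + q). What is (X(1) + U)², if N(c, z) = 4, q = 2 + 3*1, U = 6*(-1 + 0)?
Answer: 576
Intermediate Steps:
U = -6 (U = 6*(-1) = -6)
q = 5 (q = 2 + 3 = 5)
X(m) = (4 + m)*(5 + m) (X(m) = (m + 4)*(m + 5) = (4 + m)*(5 + m))
(X(1) + U)² = ((20 + 1² + 9*1) - 6)² = ((20 + 1 + 9) - 6)² = (30 - 6)² = 24² = 576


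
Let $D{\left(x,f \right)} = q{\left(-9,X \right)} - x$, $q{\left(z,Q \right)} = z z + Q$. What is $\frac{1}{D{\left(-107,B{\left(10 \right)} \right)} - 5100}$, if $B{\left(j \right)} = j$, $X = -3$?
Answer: $- \frac{1}{4915} \approx -0.00020346$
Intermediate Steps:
$q{\left(z,Q \right)} = Q + z^{2}$ ($q{\left(z,Q \right)} = z^{2} + Q = Q + z^{2}$)
$D{\left(x,f \right)} = 78 - x$ ($D{\left(x,f \right)} = \left(-3 + \left(-9\right)^{2}\right) - x = \left(-3 + 81\right) - x = 78 - x$)
$\frac{1}{D{\left(-107,B{\left(10 \right)} \right)} - 5100} = \frac{1}{\left(78 - -107\right) - 5100} = \frac{1}{\left(78 + 107\right) - 5100} = \frac{1}{185 - 5100} = \frac{1}{-4915} = - \frac{1}{4915}$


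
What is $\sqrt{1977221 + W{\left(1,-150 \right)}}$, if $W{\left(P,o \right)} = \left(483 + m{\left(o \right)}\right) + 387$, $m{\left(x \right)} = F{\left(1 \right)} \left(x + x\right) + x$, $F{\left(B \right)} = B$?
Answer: $\sqrt{1977641} \approx 1406.3$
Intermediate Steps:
$m{\left(x \right)} = 3 x$ ($m{\left(x \right)} = 1 \left(x + x\right) + x = 1 \cdot 2 x + x = 2 x + x = 3 x$)
$W{\left(P,o \right)} = 870 + 3 o$ ($W{\left(P,o \right)} = \left(483 + 3 o\right) + 387 = 870 + 3 o$)
$\sqrt{1977221 + W{\left(1,-150 \right)}} = \sqrt{1977221 + \left(870 + 3 \left(-150\right)\right)} = \sqrt{1977221 + \left(870 - 450\right)} = \sqrt{1977221 + 420} = \sqrt{1977641}$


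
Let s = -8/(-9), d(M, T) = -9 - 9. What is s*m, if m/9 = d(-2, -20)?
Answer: -144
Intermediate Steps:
d(M, T) = -18
s = 8/9 (s = -8*(-⅑) = 8/9 ≈ 0.88889)
m = -162 (m = 9*(-18) = -162)
s*m = (8/9)*(-162) = -144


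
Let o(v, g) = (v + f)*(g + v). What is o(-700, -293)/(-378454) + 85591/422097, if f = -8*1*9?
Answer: -145592807749/79872149019 ≈ -1.8228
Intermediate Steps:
f = -72 (f = -8*9 = -72)
o(v, g) = (-72 + v)*(g + v) (o(v, g) = (v - 72)*(g + v) = (-72 + v)*(g + v))
o(-700, -293)/(-378454) + 85591/422097 = ((-700)**2 - 72*(-293) - 72*(-700) - 293*(-700))/(-378454) + 85591/422097 = (490000 + 21096 + 50400 + 205100)*(-1/378454) + 85591*(1/422097) = 766596*(-1/378454) + 85591/422097 = -383298/189227 + 85591/422097 = -145592807749/79872149019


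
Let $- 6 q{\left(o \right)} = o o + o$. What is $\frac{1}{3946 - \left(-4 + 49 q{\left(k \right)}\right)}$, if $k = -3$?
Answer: $\frac{1}{3999} \approx 0.00025006$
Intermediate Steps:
$q{\left(o \right)} = - \frac{o}{6} - \frac{o^{2}}{6}$ ($q{\left(o \right)} = - \frac{o o + o}{6} = - \frac{o^{2} + o}{6} = - \frac{o + o^{2}}{6} = - \frac{o}{6} - \frac{o^{2}}{6}$)
$\frac{1}{3946 - \left(-4 + 49 q{\left(k \right)}\right)} = \frac{1}{3946 + \left(\left(67 - 63\right) - 49 \left(\left(- \frac{1}{6}\right) \left(-3\right) \left(1 - 3\right)\right)\right)} = \frac{1}{3946 + \left(\left(67 - 63\right) - 49 \left(\left(- \frac{1}{6}\right) \left(-3\right) \left(-2\right)\right)\right)} = \frac{1}{3946 + \left(4 - -49\right)} = \frac{1}{3946 + \left(4 + 49\right)} = \frac{1}{3946 + 53} = \frac{1}{3999}$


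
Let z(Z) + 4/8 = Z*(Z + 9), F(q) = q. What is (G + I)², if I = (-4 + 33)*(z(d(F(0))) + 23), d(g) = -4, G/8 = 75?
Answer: 1809025/4 ≈ 4.5226e+5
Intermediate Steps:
G = 600 (G = 8*75 = 600)
z(Z) = -½ + Z*(9 + Z) (z(Z) = -½ + Z*(Z + 9) = -½ + Z*(9 + Z))
I = 145/2 (I = (-4 + 33)*((-½ + (-4)² + 9*(-4)) + 23) = 29*((-½ + 16 - 36) + 23) = 29*(-41/2 + 23) = 29*(5/2) = 145/2 ≈ 72.500)
(G + I)² = (600 + 145/2)² = (1345/2)² = 1809025/4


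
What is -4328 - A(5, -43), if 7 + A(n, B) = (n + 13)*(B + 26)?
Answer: -4015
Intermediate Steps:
A(n, B) = -7 + (13 + n)*(26 + B) (A(n, B) = -7 + (n + 13)*(B + 26) = -7 + (13 + n)*(26 + B))
-4328 - A(5, -43) = -4328 - (331 + 13*(-43) + 26*5 - 43*5) = -4328 - (331 - 559 + 130 - 215) = -4328 - 1*(-313) = -4328 + 313 = -4015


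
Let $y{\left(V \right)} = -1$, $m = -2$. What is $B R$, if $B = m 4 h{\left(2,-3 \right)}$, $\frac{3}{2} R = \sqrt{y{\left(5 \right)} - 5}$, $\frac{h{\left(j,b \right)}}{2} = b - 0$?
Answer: $32 i \sqrt{6} \approx 78.384 i$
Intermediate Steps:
$h{\left(j,b \right)} = 2 b$ ($h{\left(j,b \right)} = 2 \left(b - 0\right) = 2 \left(b + 0\right) = 2 b$)
$R = \frac{2 i \sqrt{6}}{3}$ ($R = \frac{2 \sqrt{-1 - 5}}{3} = \frac{2 \sqrt{-6}}{3} = \frac{2 i \sqrt{6}}{3} \approx 1.633 i$)
$B = 48$ ($B = \left(-2\right) 4 \cdot 2 \left(-3\right) = \left(-8\right) \left(-6\right) = 48$)
$B R = 48 \frac{2 i \sqrt{6}}{3} = 32 i \sqrt{6}$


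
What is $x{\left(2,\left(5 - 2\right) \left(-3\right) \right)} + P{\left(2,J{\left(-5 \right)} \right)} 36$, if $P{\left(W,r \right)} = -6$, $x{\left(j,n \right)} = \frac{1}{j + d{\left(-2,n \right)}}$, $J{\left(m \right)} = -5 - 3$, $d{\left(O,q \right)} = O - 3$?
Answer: $- \frac{649}{3} \approx -216.33$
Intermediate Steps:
$d{\left(O,q \right)} = -3 + O$
$J{\left(m \right)} = -8$
$x{\left(j,n \right)} = \frac{1}{-5 + j}$ ($x{\left(j,n \right)} = \frac{1}{j - 5} = \frac{1}{-5 + j}$)
$x{\left(2,\left(5 - 2\right) \left(-3\right) \right)} + P{\left(2,J{\left(-5 \right)} \right)} 36 = \frac{1}{-5 + 2} - 216 = \frac{1}{-3} - 216 = - \frac{1}{3} - 216 = - \frac{649}{3}$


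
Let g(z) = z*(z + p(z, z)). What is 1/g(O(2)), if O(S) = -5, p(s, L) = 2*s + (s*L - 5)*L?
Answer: 1/575 ≈ 0.0017391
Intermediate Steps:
p(s, L) = 2*s + L*(-5 + L*s) (p(s, L) = 2*s + (L*s - 5)*L = 2*s + (-5 + L*s)*L = 2*s + L*(-5 + L*s))
g(z) = z*(z³ - 2*z) (g(z) = z*(z + (-5*z + 2*z + z*z²)) = z*(z + (-5*z + 2*z + z³)) = z*(z + (z³ - 3*z)) = z*(z³ - 2*z))
1/g(O(2)) = 1/((-5)²*(-2 + (-5)²)) = 1/(25*(-2 + 25)) = 1/(25*23) = 1/575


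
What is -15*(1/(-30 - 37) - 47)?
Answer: 47250/67 ≈ 705.22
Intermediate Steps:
-15*(1/(-30 - 37) - 47) = -15*(1/(-67) - 47) = -15*(-1/67 - 47) = -15*(-3150/67) = 47250/67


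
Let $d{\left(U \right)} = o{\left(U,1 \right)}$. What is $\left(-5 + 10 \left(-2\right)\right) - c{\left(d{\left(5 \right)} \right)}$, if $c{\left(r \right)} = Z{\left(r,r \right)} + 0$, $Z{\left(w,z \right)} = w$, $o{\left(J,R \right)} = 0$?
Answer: $-25$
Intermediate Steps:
$d{\left(U \right)} = 0$
$c{\left(r \right)} = r$ ($c{\left(r \right)} = r + 0 = r$)
$\left(-5 + 10 \left(-2\right)\right) - c{\left(d{\left(5 \right)} \right)} = \left(-5 + 10 \left(-2\right)\right) - 0 = \left(-5 - 20\right) + 0 = -25 + 0 = -25$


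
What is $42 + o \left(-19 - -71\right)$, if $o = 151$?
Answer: $7894$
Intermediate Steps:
$42 + o \left(-19 - -71\right) = 42 + 151 \left(-19 - -71\right) = 42 + 151 \left(-19 + 71\right) = 42 + 151 \cdot 52 = 42 + 7852 = 7894$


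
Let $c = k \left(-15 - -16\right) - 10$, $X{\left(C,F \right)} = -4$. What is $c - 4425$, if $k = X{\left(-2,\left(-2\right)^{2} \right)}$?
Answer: $-4439$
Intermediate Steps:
$k = -4$
$c = -14$ ($c = - 4 \left(-15 - -16\right) - 10 = - 4 \left(-15 + 16\right) - 10 = \left(-4\right) 1 - 10 = -4 - 10 = -14$)
$c - 4425 = -14 - 4425 = -4439$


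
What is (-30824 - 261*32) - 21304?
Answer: -60480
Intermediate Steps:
(-30824 - 261*32) - 21304 = (-30824 - 8352) - 21304 = -39176 - 21304 = -60480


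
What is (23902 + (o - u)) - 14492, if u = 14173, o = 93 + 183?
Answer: -4487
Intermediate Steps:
o = 276
(23902 + (o - u)) - 14492 = (23902 + (276 - 1*14173)) - 14492 = (23902 + (276 - 14173)) - 14492 = (23902 - 13897) - 14492 = 10005 - 14492 = -4487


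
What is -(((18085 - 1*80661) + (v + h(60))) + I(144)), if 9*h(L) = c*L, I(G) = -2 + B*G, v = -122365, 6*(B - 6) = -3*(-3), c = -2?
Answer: 551629/3 ≈ 1.8388e+5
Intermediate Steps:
B = 15/2 (B = 6 + (-3*(-3))/6 = 6 + (⅙)*9 = 6 + 3/2 = 15/2 ≈ 7.5000)
I(G) = -2 + 15*G/2
h(L) = -2*L/9 (h(L) = (-2*L)/9 = -2*L/9)
-(((18085 - 1*80661) + (v + h(60))) + I(144)) = -(((18085 - 1*80661) + (-122365 - 2/9*60)) + (-2 + (15/2)*144)) = -(((18085 - 80661) + (-122365 - 40/3)) + (-2 + 1080)) = -((-62576 - 367135/3) + 1078) = -(-554863/3 + 1078) = -1*(-551629/3) = 551629/3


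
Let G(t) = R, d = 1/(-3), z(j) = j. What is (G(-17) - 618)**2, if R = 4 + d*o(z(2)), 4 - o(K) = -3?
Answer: 3418801/9 ≈ 3.7987e+5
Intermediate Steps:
d = -1/3 ≈ -0.33333
o(K) = 7 (o(K) = 4 - 1*(-3) = 4 + 3 = 7)
R = 5/3 (R = 4 - 1/3*7 = 4 - 7/3 = 5/3 ≈ 1.6667)
G(t) = 5/3
(G(-17) - 618)**2 = (5/3 - 618)**2 = (-1849/3)**2 = 3418801/9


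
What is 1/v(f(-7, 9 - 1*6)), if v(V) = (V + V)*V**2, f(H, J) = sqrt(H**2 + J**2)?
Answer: sqrt(58)/6728 ≈ 0.0011320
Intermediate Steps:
v(V) = 2*V**3 (v(V) = (2*V)*V**2 = 2*V**3)
1/v(f(-7, 9 - 1*6)) = 1/(2*(sqrt((-7)**2 + (9 - 1*6)**2))**3) = 1/(2*(sqrt(49 + (9 - 6)**2))**3) = 1/(2*(sqrt(49 + 3**2))**3) = 1/(2*(sqrt(49 + 9))**3) = 1/(2*(sqrt(58))**3) = 1/(2*(58*sqrt(58))) = 1/(116*sqrt(58)) = sqrt(58)/6728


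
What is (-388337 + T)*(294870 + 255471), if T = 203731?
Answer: -101596250646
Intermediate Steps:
(-388337 + T)*(294870 + 255471) = (-388337 + 203731)*(294870 + 255471) = -184606*550341 = -101596250646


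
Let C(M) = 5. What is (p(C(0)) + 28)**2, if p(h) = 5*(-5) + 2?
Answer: 25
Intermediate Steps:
p(h) = -23 (p(h) = -25 + 2 = -23)
(p(C(0)) + 28)**2 = (-23 + 28)**2 = 5**2 = 25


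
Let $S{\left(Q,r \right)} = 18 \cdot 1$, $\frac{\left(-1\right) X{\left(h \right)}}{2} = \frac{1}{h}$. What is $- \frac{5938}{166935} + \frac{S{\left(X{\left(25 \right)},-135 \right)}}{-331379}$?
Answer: $- \frac{1970733332}{55318753365} \approx -0.035625$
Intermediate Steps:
$X{\left(h \right)} = - \frac{2}{h}$
$S{\left(Q,r \right)} = 18$
$- \frac{5938}{166935} + \frac{S{\left(X{\left(25 \right)},-135 \right)}}{-331379} = - \frac{5938}{166935} + \frac{18}{-331379} = \left(-5938\right) \frac{1}{166935} + 18 \left(- \frac{1}{331379}\right) = - \frac{5938}{166935} - \frac{18}{331379} = - \frac{1970733332}{55318753365}$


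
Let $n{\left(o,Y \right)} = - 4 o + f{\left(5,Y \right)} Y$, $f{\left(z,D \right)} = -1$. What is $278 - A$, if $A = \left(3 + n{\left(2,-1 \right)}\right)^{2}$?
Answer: $262$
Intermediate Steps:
$n{\left(o,Y \right)} = - Y - 4 o$ ($n{\left(o,Y \right)} = - 4 o - Y = - Y - 4 o$)
$A = 16$ ($A = \left(3 - 7\right)^{2} = \left(-4\right)^{2} = 16$)
$278 - A = 278 - 16 = 262$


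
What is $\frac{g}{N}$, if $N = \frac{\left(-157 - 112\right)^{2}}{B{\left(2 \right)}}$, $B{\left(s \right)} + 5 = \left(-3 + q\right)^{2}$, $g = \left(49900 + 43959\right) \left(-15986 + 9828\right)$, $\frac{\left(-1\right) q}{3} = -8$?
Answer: $- \frac{252000902792}{72361} \approx -3.4826 \cdot 10^{6}$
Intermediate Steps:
$q = 24$ ($q = \left(-3\right) \left(-8\right) = 24$)
$g = -577983722$ ($g = 93859 \left(-6158\right) = -577983722$)
$B{\left(s \right)} = 436$ ($B{\left(s \right)} = -5 + \left(-3 + 24\right)^{2} = -5 + 21^{2} = -5 + 441 = 436$)
$N = \frac{72361}{436}$ ($N = \frac{\left(-157 - 112\right)^{2}}{436} = \left(-269\right)^{2} \cdot \frac{1}{436} = 72361 \cdot \frac{1}{436} = \frac{72361}{436} \approx 165.97$)
$\frac{g}{N} = - \frac{577983722}{\frac{72361}{436}} = \left(-577983722\right) \frac{436}{72361} = - \frac{252000902792}{72361}$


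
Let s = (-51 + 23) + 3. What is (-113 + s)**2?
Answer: 19044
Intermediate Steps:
s = -25 (s = -28 + 3 = -25)
(-113 + s)**2 = (-113 - 25)**2 = (-138)**2 = 19044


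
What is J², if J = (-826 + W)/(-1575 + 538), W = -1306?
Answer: 4545424/1075369 ≈ 4.2269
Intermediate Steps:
J = 2132/1037 (J = (-826 - 1306)/(-1575 + 538) = -2132/(-1037) = -2132*(-1/1037) = 2132/1037 ≈ 2.0559)
J² = (2132/1037)² = 4545424/1075369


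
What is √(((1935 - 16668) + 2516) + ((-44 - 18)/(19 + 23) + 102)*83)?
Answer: 8*I*√26691/21 ≈ 62.238*I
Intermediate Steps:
√(((1935 - 16668) + 2516) + ((-44 - 18)/(19 + 23) + 102)*83) = √((-14733 + 2516) + (-62/42 + 102)*83) = √(-12217 + (-62*1/42 + 102)*83) = √(-12217 + (-31/21 + 102)*83) = √(-12217 + (2111/21)*83) = √(-12217 + 175213/21) = √(-81344/21) = 8*I*√26691/21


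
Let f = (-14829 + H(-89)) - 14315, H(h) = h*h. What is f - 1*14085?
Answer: -35308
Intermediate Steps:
H(h) = h²
f = -21223 (f = (-14829 + (-89)²) - 14315 = (-14829 + 7921) - 14315 = -6908 - 14315 = -21223)
f - 1*14085 = -21223 - 1*14085 = -21223 - 14085 = -35308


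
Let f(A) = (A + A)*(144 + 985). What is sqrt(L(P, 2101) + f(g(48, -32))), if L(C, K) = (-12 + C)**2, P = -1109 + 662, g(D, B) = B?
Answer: 35*sqrt(113) ≈ 372.06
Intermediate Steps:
P = -447
f(A) = 2258*A (f(A) = (2*A)*1129 = 2258*A)
sqrt(L(P, 2101) + f(g(48, -32))) = sqrt((-12 - 447)**2 + 2258*(-32)) = sqrt((-459)**2 - 72256) = sqrt(210681 - 72256) = sqrt(138425) = 35*sqrt(113)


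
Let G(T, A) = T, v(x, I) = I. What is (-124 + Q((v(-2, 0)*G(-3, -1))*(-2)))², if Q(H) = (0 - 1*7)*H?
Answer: 15376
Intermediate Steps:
Q(H) = -7*H (Q(H) = (0 - 7)*H = -7*H)
(-124 + Q((v(-2, 0)*G(-3, -1))*(-2)))² = (-124 - 7*0*(-3)*(-2))² = (-124 - 0*(-2))² = (-124 - 7*0)² = (-124 + 0)² = (-124)² = 15376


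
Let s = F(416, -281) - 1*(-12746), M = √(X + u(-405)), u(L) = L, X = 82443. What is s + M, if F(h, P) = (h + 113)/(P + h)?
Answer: 1721239/135 + 11*√678 ≈ 13036.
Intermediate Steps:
F(h, P) = (113 + h)/(P + h)
M = 11*√678 (M = √(82443 - 405) = √82038 = 11*√678 ≈ 286.42)
s = 1721239/135 (s = (113 + 416)/(-281 + 416) - 1*(-12746) = 529/135 + 12746 = 1721239/135 ≈ 12750.)
s + M = 1721239/135 + 11*√678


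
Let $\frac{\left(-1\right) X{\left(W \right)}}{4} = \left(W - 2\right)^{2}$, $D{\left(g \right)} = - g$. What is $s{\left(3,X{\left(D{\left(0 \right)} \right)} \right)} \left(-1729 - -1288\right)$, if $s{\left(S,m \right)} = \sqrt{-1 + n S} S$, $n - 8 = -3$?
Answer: $- 1323 \sqrt{14} \approx -4950.2$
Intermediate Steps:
$n = 5$ ($n = 8 - 3 = 5$)
$X{\left(W \right)} = - 4 \left(-2 + W\right)^{2}$ ($X{\left(W \right)} = - 4 \left(W - 2\right)^{2} = - 4 \left(-2 + W\right)^{2}$)
$s{\left(S,m \right)} = S \sqrt{-1 + 5 S}$ ($s{\left(S,m \right)} = \sqrt{-1 + 5 S} S = S \sqrt{-1 + 5 S}$)
$s{\left(3,X{\left(D{\left(0 \right)} \right)} \right)} \left(-1729 - -1288\right) = 3 \sqrt{-1 + 5 \cdot 3} \left(-1729 - -1288\right) = 3 \sqrt{-1 + 15} \left(-1729 + 1288\right) = 3 \sqrt{14} \left(-441\right) = - 1323 \sqrt{14}$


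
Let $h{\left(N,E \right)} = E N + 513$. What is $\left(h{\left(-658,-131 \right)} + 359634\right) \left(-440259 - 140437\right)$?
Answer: $-259190756120$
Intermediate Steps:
$h{\left(N,E \right)} = 513 + E N$
$\left(h{\left(-658,-131 \right)} + 359634\right) \left(-440259 - 140437\right) = \left(\left(513 - -86198\right) + 359634\right) \left(-440259 - 140437\right) = \left(\left(513 + 86198\right) + 359634\right) \left(-440259 - 140437\right) = \left(86711 + 359634\right) \left(-580696\right) = 446345 \left(-580696\right) = -259190756120$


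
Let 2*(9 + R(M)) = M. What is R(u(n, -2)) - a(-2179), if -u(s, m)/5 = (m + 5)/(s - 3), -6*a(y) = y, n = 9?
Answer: -4481/12 ≈ -373.42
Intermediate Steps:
a(y) = -y/6
u(s, m) = -5*(5 + m)/(-3 + s) (u(s, m) = -5*(m + 5)/(s - 3) = -5*(5 + m)/(-3 + s))
R(M) = -9 + M/2
R(u(n, -2)) - a(-2179) = (-9 + (5*(-5 - 1*(-2))/(-3 + 9))/2) - (-1)*(-2179)/6 = (-9 + (5*(-5 + 2)/6)/2) - 1*2179/6 = (-9 + (5*(1/6)*(-3))/2) - 2179/6 = (-9 + (1/2)*(-5/2)) - 2179/6 = (-9 - 5/4) - 2179/6 = -41/4 - 2179/6 = -4481/12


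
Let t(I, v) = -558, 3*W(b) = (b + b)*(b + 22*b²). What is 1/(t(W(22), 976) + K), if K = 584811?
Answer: 1/584253 ≈ 1.7116e-6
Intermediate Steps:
W(b) = 2*b*(b + 22*b²)/3 (W(b) = ((b + b)*(b + 22*b²))/3 = ((2*b)*(b + 22*b²))/3 = (2*b*(b + 22*b²))/3 = 2*b*(b + 22*b²)/3)
1/(t(W(22), 976) + K) = 1/(-558 + 584811) = 1/584253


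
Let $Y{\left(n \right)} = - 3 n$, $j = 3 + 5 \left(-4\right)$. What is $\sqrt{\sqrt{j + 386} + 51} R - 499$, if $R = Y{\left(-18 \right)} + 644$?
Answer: $-499 + 698 \sqrt{51 + 3 \sqrt{41}} \approx 5349.6$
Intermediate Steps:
$j = -17$ ($j = 3 - 20 = -17$)
$R = 698$ ($R = \left(-3\right) \left(-18\right) + 644 = 54 + 644 = 698$)
$\sqrt{\sqrt{j + 386} + 51} R - 499 = \sqrt{\sqrt{-17 + 386} + 51} \cdot 698 - 499 = \sqrt{\sqrt{369} + 51} \cdot 698 - 499 = \sqrt{3 \sqrt{41} + 51} \cdot 698 - 499 = \sqrt{51 + 3 \sqrt{41}} \cdot 698 - 499 = 698 \sqrt{51 + 3 \sqrt{41}} - 499 = -499 + 698 \sqrt{51 + 3 \sqrt{41}}$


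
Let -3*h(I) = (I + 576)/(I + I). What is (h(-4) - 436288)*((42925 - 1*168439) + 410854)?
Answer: -373450851950/3 ≈ -1.2448e+11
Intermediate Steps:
h(I) = -(576 + I)/(6*I) (h(I) = -(I + 576)/(3*(I + I)) = -(576 + I)/(3*(2*I)) = -(576 + I)*1/(2*I)/3 = -(576 + I)/(6*I))
(h(-4) - 436288)*((42925 - 1*168439) + 410854) = ((⅙)*(-576 - 1*(-4))/(-4) - 436288)*((42925 - 1*168439) + 410854) = ((⅙)*(-¼)*(-576 + 4) - 436288)*((42925 - 168439) + 410854) = ((⅙)*(-¼)*(-572) - 436288)*(-125514 + 410854) = (143/6 - 436288)*285340 = -2617585/6*285340 = -373450851950/3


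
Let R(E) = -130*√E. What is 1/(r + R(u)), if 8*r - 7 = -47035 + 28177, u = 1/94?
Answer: -7087976/16701388647 + 4160*√94/16701388647 ≈ -0.00042198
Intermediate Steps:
u = 1/94 ≈ 0.010638
r = -18851/8 (r = 7/8 + (-47035 + 28177)/8 = 7/8 + (⅛)*(-18858) = 7/8 - 9429/4 = -18851/8 ≈ -2356.4)
1/(r + R(u)) = 1/(-18851/8 - 65*√94/47)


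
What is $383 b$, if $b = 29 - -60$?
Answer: $34087$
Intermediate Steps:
$b = 89$ ($b = 29 + 60 = 89$)
$383 b = 383 \cdot 89 = 34087$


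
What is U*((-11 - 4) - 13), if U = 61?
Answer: -1708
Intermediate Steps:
U*((-11 - 4) - 13) = 61*((-11 - 4) - 13) = 61*(-15 - 13) = 61*(-28) = -1708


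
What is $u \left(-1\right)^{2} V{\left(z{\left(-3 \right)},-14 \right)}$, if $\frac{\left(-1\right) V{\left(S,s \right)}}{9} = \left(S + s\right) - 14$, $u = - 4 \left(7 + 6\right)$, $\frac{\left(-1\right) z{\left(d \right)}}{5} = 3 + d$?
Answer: $-13104$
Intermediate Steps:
$z{\left(d \right)} = -15 - 5 d$ ($z{\left(d \right)} = - 5 \left(3 + d\right) = -15 - 5 d$)
$u = -52$ ($u = \left(-4\right) 13 = -52$)
$V{\left(S,s \right)} = 126 - 9 S - 9 s$ ($V{\left(S,s \right)} = - 9 \left(\left(S + s\right) - 14\right) = - 9 \left(-14 + S + s\right) = 126 - 9 S - 9 s$)
$u \left(-1\right)^{2} V{\left(z{\left(-3 \right)},-14 \right)} = - 52 \left(-1\right)^{2} \left(126 - 9 \left(-15 - -15\right) - -126\right) = \left(-52\right) 1 \left(126 - 9 \left(-15 + 15\right) + 126\right) = - 52 \left(126 - 0 + 126\right) = - 52 \left(126 + 0 + 126\right) = \left(-52\right) 252 = -13104$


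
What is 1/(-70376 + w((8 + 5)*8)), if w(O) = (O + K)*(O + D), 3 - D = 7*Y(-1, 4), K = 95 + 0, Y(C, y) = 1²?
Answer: -1/50476 ≈ -1.9811e-5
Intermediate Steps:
Y(C, y) = 1
K = 95
D = -4 (D = 3 - 7 = -4)
w(O) = (-4 + O)*(95 + O) (w(O) = (O + 95)*(O - 4) = (95 + O)*(-4 + O) = (-4 + O)*(95 + O))
1/(-70376 + w((8 + 5)*8)) = 1/(-70376 + (-380 + ((8 + 5)*8)² + 91*((8 + 5)*8))) = 1/(-70376 + (-380 + (13*8)² + 91*(13*8))) = 1/(-70376 + (-380 + 104² + 91*104)) = 1/(-70376 + (-380 + 10816 + 9464)) = 1/(-70376 + 19900) = 1/(-50476) = -1/50476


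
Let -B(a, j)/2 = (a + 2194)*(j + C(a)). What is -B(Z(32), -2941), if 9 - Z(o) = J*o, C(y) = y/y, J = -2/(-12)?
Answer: -12922280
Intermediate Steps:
J = ⅙ (J = -2*(-1/12) = ⅙ ≈ 0.16667)
C(y) = 1
Z(o) = 9 - o/6
B(a, j) = -2*(1 + j)*(2194 + a) (B(a, j) = -2*(a + 2194)*(j + 1) = -2*(2194 + a)*(1 + j) = -2*(1 + j)*(2194 + a))
-B(Z(32), -2941) = -(-4388 - 4388*(-2941) - 2*(9 - ⅙*32) - 2*(9 - ⅙*32)*(-2941)) = -(-4388 + 12905108 - 2*(9 - 16/3) - 2*(9 - 16/3)*(-2941)) = -(-4388 + 12905108 - 2*11/3 - 2*11/3*(-2941)) = -(-4388 + 12905108 - 22/3 + 64702/3) = -1*12922280 = -12922280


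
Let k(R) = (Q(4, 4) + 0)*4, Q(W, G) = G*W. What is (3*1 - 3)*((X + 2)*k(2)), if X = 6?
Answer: 0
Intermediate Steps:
k(R) = 64 (k(R) = (4*4 + 0)*4 = (16 + 0)*4 = 16*4 = 64)
(3*1 - 3)*((X + 2)*k(2)) = (3*1 - 3)*((6 + 2)*64) = (3 - 3)*(8*64) = 0*512 = 0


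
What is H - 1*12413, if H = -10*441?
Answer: -16823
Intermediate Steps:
H = -4410
H - 1*12413 = -4410 - 1*12413 = -4410 - 12413 = -16823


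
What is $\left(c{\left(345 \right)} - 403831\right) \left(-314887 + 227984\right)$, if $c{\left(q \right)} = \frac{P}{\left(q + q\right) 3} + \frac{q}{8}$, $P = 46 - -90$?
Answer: $\frac{290548280090083}{8280} \approx 3.509 \cdot 10^{10}$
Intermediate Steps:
$P = 136$ ($P = 46 + 90 = 136$)
$c{\left(q \right)} = \frac{q}{8} + \frac{68}{3 q}$ ($c{\left(q \right)} = \frac{136}{\left(q + q\right) 3} + \frac{q}{8} = \frac{136}{2 q 3} + q \frac{1}{8} = \frac{136}{6 q} + \frac{q}{8} = 136 \frac{1}{6 q} + \frac{q}{8} = \frac{68}{3 q} + \frac{q}{8} = \frac{q}{8} + \frac{68}{3 q}$)
$\left(c{\left(345 \right)} - 403831\right) \left(-314887 + 227984\right) = \left(\left(\frac{1}{8} \cdot 345 + \frac{68}{3 \cdot 345}\right) - 403831\right) \left(-314887 + 227984\right) = \left(\left(\frac{345}{8} + \frac{68}{3} \cdot \frac{1}{345}\right) - 403831\right) \left(-86903\right) = \left(\left(\frac{345}{8} + \frac{68}{1035}\right) - 403831\right) \left(-86903\right) = \left(\frac{357619}{8280} - 403831\right) \left(-86903\right) = \left(- \frac{3343363061}{8280}\right) \left(-86903\right) = \frac{290548280090083}{8280}$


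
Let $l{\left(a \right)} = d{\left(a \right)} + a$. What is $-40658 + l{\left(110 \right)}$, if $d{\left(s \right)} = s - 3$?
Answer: $-40441$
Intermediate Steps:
$d{\left(s \right)} = -3 + s$
$l{\left(a \right)} = -3 + 2 a$ ($l{\left(a \right)} = \left(-3 + a\right) + a = -3 + 2 a$)
$-40658 + l{\left(110 \right)} = -40658 + \left(-3 + 2 \cdot 110\right) = -40658 + \left(-3 + 220\right) = -40658 + 217 = -40441$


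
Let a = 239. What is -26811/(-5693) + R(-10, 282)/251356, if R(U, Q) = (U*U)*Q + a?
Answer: 6901008943/1430969708 ≈ 4.8226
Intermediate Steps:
R(U, Q) = 239 + Q*U² (R(U, Q) = (U*U)*Q + 239 = U²*Q + 239 = Q*U² + 239 = 239 + Q*U²)
-26811/(-5693) + R(-10, 282)/251356 = -26811/(-5693) + (239 + 282*(-10)²)/251356 = -26811*(-1/5693) + (239 + 282*100)*(1/251356) = 26811/5693 + (239 + 28200)*(1/251356) = 26811/5693 + 28439*(1/251356) = 26811/5693 + 28439/251356 = 6901008943/1430969708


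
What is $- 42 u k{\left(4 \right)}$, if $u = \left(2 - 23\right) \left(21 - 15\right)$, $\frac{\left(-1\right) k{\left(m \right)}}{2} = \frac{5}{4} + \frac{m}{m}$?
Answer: $-23814$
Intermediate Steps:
$k{\left(m \right)} = - \frac{9}{2}$ ($k{\left(m \right)} = - 2 \left(\frac{5}{4} + \frac{m}{m}\right) = - 2 \left(5 \cdot \frac{1}{4} + 1\right) = - 2 \left(\frac{5}{4} + 1\right) = \left(-2\right) \frac{9}{4} = - \frac{9}{2}$)
$u = -126$ ($u = \left(-21\right) 6 = -126$)
$- 42 u k{\left(4 \right)} = \left(-42\right) \left(-126\right) \left(- \frac{9}{2}\right) = 5292 \left(- \frac{9}{2}\right) = -23814$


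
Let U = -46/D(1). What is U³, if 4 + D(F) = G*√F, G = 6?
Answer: -12167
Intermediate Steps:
D(F) = -4 + 6*√F
U = -23 (U = -46/(-4 + 6*√1) = -46/(-4 + 6*1) = -46/(-4 + 6) = -46/2 = -46*½ = -23)
U³ = (-23)³ = -12167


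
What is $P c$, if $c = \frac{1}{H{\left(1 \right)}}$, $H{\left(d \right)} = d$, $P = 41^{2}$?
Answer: $1681$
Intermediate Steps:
$P = 1681$
$c = 1$ ($c = 1^{-1} = 1$)
$P c = 1681 \cdot 1 = 1681$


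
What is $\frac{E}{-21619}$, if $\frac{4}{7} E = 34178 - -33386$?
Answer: $- \frac{118237}{21619} \approx -5.4691$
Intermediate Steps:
$E = 118237$ ($E = \frac{7 \left(34178 - -33386\right)}{4} = \frac{7 \left(34178 + 33386\right)}{4} = \frac{7}{4} \cdot 67564 = 118237$)
$\frac{E}{-21619} = \frac{118237}{-21619} = 118237 \left(- \frac{1}{21619}\right) = - \frac{118237}{21619}$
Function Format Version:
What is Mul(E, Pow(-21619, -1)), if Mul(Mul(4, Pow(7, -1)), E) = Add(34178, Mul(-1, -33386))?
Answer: Rational(-118237, 21619) ≈ -5.4691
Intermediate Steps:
E = 118237 (E = Mul(Rational(7, 4), Add(34178, Mul(-1, -33386))) = Mul(Rational(7, 4), Add(34178, 33386)) = Mul(Rational(7, 4), 67564) = 118237)
Mul(E, Pow(-21619, -1)) = Mul(118237, Pow(-21619, -1)) = Mul(118237, Rational(-1, 21619)) = Rational(-118237, 21619)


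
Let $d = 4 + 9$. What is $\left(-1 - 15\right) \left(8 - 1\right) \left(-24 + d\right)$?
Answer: $1232$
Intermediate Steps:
$d = 13$
$\left(-1 - 15\right) \left(8 - 1\right) \left(-24 + d\right) = \left(-1 - 15\right) \left(8 - 1\right) \left(-24 + 13\right) = \left(-1 - 15\right) 7 \left(-11\right) = \left(-16\right) 7 \left(-11\right) = \left(-112\right) \left(-11\right) = 1232$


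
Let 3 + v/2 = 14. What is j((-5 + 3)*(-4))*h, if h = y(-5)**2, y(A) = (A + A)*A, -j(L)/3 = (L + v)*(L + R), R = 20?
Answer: -6300000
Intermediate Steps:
v = 22 (v = -6 + 2*14 = -6 + 28 = 22)
j(L) = -3*(20 + L)*(22 + L) (j(L) = -3*(L + 22)*(L + 20) = -3*(22 + L)*(20 + L) = -3*(20 + L)*(22 + L))
y(A) = 2*A**2 (y(A) = (2*A)*A = 2*A**2)
h = 2500 (h = (2*(-5)**2)**2 = (2*25)**2 = 50**2 = 2500)
j((-5 + 3)*(-4))*h = (-1320 - 126*(-5 + 3)*(-4) - 3*16*(-5 + 3)**2)*2500 = (-1320 - (-252)*(-4) - 3*(-2*(-4))**2)*2500 = (-1320 - 126*8 - 3*8**2)*2500 = (-1320 - 1008 - 3*64)*2500 = (-1320 - 1008 - 192)*2500 = -2520*2500 = -6300000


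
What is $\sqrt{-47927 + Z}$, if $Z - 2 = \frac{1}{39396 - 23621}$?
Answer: $\frac{i \sqrt{477046647494}}{3155} \approx 218.92 i$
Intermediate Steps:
$Z = \frac{31551}{15775}$ ($Z = 2 + \frac{1}{39396 - 23621} = 2 + \frac{1}{15775} = \frac{31551}{15775} \approx 2.0001$)
$\sqrt{-47927 + Z} = \sqrt{-47927 + \frac{31551}{15775}} = \sqrt{- \frac{756016874}{15775}} = \frac{i \sqrt{477046647494}}{3155}$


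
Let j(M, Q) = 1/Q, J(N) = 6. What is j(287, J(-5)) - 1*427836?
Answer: -2567015/6 ≈ -4.2784e+5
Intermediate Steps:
j(287, J(-5)) - 1*427836 = 1/6 - 1*427836 = ⅙ - 427836 = -2567015/6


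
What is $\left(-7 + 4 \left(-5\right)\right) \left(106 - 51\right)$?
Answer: $-1485$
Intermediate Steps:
$\left(-7 + 4 \left(-5\right)\right) \left(106 - 51\right) = \left(-7 - 20\right) \left(106 - 51\right) = \left(-27\right) 55 = -1485$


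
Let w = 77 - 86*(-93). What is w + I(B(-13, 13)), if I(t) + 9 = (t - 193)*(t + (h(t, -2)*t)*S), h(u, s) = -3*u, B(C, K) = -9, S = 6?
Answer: 304400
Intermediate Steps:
w = 8075 (w = 77 + 7998 = 8075)
I(t) = -9 + (-193 + t)*(t - 18*t²) (I(t) = -9 + (t - 193)*(t + ((-3*t)*t)*6) = -9 + (-193 + t)*(t - 3*t²*6) = -9 + (-193 + t)*(t - 18*t²))
w + I(B(-13, 13)) = 8075 + (-9 - 193*(-9) - 18*(-9)³ + 3475*(-9)²) = 8075 + (-9 + 1737 - 18*(-729) + 3475*81) = 8075 + (-9 + 1737 + 13122 + 281475) = 8075 + 296325 = 304400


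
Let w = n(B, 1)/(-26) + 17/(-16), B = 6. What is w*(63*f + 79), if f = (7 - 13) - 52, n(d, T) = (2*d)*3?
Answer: 139975/16 ≈ 8748.4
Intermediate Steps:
n(d, T) = 6*d
f = -58 (f = -6 - 52 = -58)
w = -509/208 (w = (6*6)/(-26) + 17/(-16) = 36*(-1/26) + 17*(-1/16) = -18/13 - 17/16 = -509/208 ≈ -2.4471)
w*(63*f + 79) = -509*(63*(-58) + 79)/208 = -509*(-3654 + 79)/208 = -509/208*(-3575) = 139975/16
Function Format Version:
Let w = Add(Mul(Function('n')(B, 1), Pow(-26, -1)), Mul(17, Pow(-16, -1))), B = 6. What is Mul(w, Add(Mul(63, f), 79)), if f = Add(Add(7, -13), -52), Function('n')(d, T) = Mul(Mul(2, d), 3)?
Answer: Rational(139975, 16) ≈ 8748.4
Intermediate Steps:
Function('n')(d, T) = Mul(6, d)
f = -58 (f = Add(-6, -52) = -58)
w = Rational(-509, 208) (w = Add(Mul(Mul(6, 6), Pow(-26, -1)), Mul(17, Pow(-16, -1))) = Add(Mul(36, Rational(-1, 26)), Mul(17, Rational(-1, 16))) = Add(Rational(-18, 13), Rational(-17, 16)) = Rational(-509, 208) ≈ -2.4471)
Mul(w, Add(Mul(63, f), 79)) = Mul(Rational(-509, 208), Add(Mul(63, -58), 79)) = Mul(Rational(-509, 208), Add(-3654, 79)) = Mul(Rational(-509, 208), -3575) = Rational(139975, 16)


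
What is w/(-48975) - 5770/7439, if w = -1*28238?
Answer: -72523268/364325025 ≈ -0.19906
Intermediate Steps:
w = -28238
w/(-48975) - 5770/7439 = -28238/(-48975) - 5770/7439 = -28238*(-1/48975) - 5770*1/7439 = 28238/48975 - 5770/7439 = -72523268/364325025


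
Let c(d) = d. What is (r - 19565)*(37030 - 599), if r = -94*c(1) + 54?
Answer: -714229755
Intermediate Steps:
r = -40 (r = -94*1 + 54 = -94 + 54 = -40)
(r - 19565)*(37030 - 599) = (-40 - 19565)*(37030 - 599) = -19605*36431 = -714229755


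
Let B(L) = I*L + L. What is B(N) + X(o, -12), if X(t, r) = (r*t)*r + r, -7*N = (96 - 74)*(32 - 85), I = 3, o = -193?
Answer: -189964/7 ≈ -27138.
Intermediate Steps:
N = 1166/7 (N = -(96 - 74)*(32 - 85)/7 = -22*(-53)/7 = -⅐*(-1166) = 1166/7 ≈ 166.57)
X(t, r) = r + t*r² (X(t, r) = t*r² + r = r + t*r²)
B(L) = 4*L (B(L) = 3*L + L = 4*L)
B(N) + X(o, -12) = 4*(1166/7) - 12*(1 - 12*(-193)) = 4664/7 - 12*(1 + 2316) = 4664/7 - 12*2317 = 4664/7 - 27804 = -189964/7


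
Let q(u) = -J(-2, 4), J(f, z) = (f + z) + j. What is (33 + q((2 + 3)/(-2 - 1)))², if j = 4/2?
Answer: 841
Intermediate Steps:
j = 2 (j = 4*(½) = 2)
J(f, z) = 2 + f + z (J(f, z) = (f + z) + 2 = 2 + f + z)
q(u) = -4 (q(u) = -(2 - 2 + 4) = -1*4 = -4)
(33 + q((2 + 3)/(-2 - 1)))² = (33 - 4)² = 29² = 841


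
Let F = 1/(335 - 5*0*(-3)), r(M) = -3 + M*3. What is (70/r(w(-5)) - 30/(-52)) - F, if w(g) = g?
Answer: -259859/78390 ≈ -3.3149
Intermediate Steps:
r(M) = -3 + 3*M
F = 1/335 (F = 1/(335 + 0*(-3)) = 1/(335 + 0) = 1/335 ≈ 0.0029851)
(70/r(w(-5)) - 30/(-52)) - F = (70/(-3 + 3*(-5)) - 30/(-52)) - 1*1/335 = (70/(-3 - 15) - 30*(-1/52)) - 1/335 = (70/(-18) + 15/26) - 1/335 = (70*(-1/18) + 15/26) - 1/335 = (-35/9 + 15/26) - 1/335 = -775/234 - 1/335 = -259859/78390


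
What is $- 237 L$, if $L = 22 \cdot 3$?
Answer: $-15642$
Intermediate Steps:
$L = 66$
$- 237 L = \left(-237\right) 66 = -15642$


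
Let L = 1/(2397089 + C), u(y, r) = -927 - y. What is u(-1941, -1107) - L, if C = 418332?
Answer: 2854836893/2815421 ≈ 1014.0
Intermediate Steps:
L = 1/2815421 (L = 1/(2397089 + 418332) = 1/2815421 ≈ 3.5519e-7)
u(-1941, -1107) - L = (-927 - 1*(-1941)) - 1*1/2815421 = (-927 + 1941) - 1/2815421 = 1014 - 1/2815421 = 2854836893/2815421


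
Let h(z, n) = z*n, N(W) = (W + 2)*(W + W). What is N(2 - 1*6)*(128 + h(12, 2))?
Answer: 2432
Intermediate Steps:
N(W) = 2*W*(2 + W) (N(W) = (2 + W)*(2*W) = 2*W*(2 + W))
h(z, n) = n*z
N(2 - 1*6)*(128 + h(12, 2)) = (2*(2 - 1*6)*(2 + (2 - 1*6)))*(128 + 2*12) = (2*(2 - 6)*(2 + (2 - 6)))*(128 + 24) = (2*(-4)*(2 - 4))*152 = (2*(-4)*(-2))*152 = 16*152 = 2432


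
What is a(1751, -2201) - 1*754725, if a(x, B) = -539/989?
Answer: -746423564/989 ≈ -7.5473e+5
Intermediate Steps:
a(x, B) = -539/989 (a(x, B) = -539*1/989 = -539/989)
a(1751, -2201) - 1*754725 = -539/989 - 1*754725 = -539/989 - 754725 = -746423564/989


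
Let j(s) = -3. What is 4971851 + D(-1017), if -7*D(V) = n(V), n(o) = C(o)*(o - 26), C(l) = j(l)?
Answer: 4971404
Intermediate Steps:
C(l) = -3
n(o) = 78 - 3*o (n(o) = -3*(o - 26) = -3*(-26 + o) = 78 - 3*o)
D(V) = -78/7 + 3*V/7 (D(V) = -(78 - 3*V)/7 = -78/7 + 3*V/7)
4971851 + D(-1017) = 4971851 + (-78/7 + (3/7)*(-1017)) = 4971851 + (-78/7 - 3051/7) = 4971851 - 447 = 4971404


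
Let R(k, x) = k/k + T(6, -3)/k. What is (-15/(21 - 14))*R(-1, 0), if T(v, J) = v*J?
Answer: -285/7 ≈ -40.714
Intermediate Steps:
T(v, J) = J*v
R(k, x) = 1 - 18/k (R(k, x) = k/k + (-3*6)/k = 1 - 18/k)
(-15/(21 - 14))*R(-1, 0) = (-15/(21 - 14))*((-18 - 1)/(-1)) = (-15/7)*(-1*(-19)) = ((⅐)*(-15))*19 = -15/7*19 = -285/7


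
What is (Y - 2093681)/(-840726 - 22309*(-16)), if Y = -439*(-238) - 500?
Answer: 1989699/483782 ≈ 4.1128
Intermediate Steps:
Y = 103982 (Y = 104482 - 500 = 103982)
(Y - 2093681)/(-840726 - 22309*(-16)) = (103982 - 2093681)/(-840726 - 22309*(-16)) = -1989699/(-840726 + 356944) = -1989699/(-483782) = -1989699*(-1/483782) = 1989699/483782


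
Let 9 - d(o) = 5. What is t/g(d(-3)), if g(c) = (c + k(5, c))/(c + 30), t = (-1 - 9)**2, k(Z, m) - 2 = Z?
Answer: 3400/11 ≈ 309.09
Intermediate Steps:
k(Z, m) = 2 + Z
d(o) = 4 (d(o) = 9 - 1*5 = 9 - 5 = 4)
t = 100 (t = (-10)**2 = 100)
g(c) = (7 + c)/(30 + c) (g(c) = (c + (2 + 5))/(c + 30) = (c + 7)/(30 + c) = (7 + c)/(30 + c))
t/g(d(-3)) = 100/(((7 + 4)/(30 + 4))) = 100/((11/34)) = 100/(((1/34)*11)) = 100/(11/34) = 100*(34/11) = 3400/11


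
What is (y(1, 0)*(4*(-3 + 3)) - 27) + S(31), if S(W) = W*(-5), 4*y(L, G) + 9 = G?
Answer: -182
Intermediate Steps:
y(L, G) = -9/4 + G/4
S(W) = -5*W
(y(1, 0)*(4*(-3 + 3)) - 27) + S(31) = ((-9/4 + (¼)*0)*(4*(-3 + 3)) - 27) - 5*31 = ((-9/4 + 0)*(4*0) - 27) - 155 = (-9/4*0 - 27) - 155 = (0 - 27) - 155 = -27 - 155 = -182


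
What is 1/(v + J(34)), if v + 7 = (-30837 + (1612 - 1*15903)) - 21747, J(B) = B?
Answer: -1/66848 ≈ -1.4959e-5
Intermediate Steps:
v = -66882 (v = -7 + ((-30837 + (1612 - 1*15903)) - 21747) = -7 + ((-30837 + (1612 - 15903)) - 21747) = -7 + ((-30837 - 14291) - 21747) = -7 + (-45128 - 21747) = -7 - 66875 = -66882)
1/(v + J(34)) = 1/(-66882 + 34) = 1/(-66848) = -1/66848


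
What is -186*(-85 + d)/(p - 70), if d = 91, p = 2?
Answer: 279/17 ≈ 16.412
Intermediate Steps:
-186*(-85 + d)/(p - 70) = -186*(-85 + 91)/(2 - 70) = -1116/(-68) = -1116*(-1)/68 = -186*(-3/34) = 279/17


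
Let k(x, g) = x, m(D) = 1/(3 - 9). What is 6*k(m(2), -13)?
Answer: -1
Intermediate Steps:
m(D) = -1/6 (m(D) = 1/(-6) = -1/6)
6*k(m(2), -13) = 6*(-1/6) = -1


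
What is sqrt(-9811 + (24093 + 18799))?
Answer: sqrt(33081) ≈ 181.88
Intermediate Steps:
sqrt(-9811 + (24093 + 18799)) = sqrt(-9811 + 42892) = sqrt(33081)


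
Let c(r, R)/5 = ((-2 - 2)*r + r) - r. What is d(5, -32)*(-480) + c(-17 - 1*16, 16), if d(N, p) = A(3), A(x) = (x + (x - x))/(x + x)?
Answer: 420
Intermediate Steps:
c(r, R) = -20*r (c(r, R) = 5*(((-2 - 2)*r + r) - r) = 5*((-4*r + r) - r) = 5*(-3*r - r) = 5*(-4*r) = -20*r)
A(x) = ½ (A(x) = (x + 0)/((2*x)) = x*(1/(2*x)) = ½)
d(N, p) = ½
d(5, -32)*(-480) + c(-17 - 1*16, 16) = (½)*(-480) - 20*(-17 - 1*16) = -240 - 20*(-17 - 16) = -240 - 20*(-33) = -240 + 660 = 420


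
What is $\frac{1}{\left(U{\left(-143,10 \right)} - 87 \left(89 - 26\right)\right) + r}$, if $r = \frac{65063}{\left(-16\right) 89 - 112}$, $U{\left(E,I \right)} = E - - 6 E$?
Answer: $- \frac{1536}{10021415} \approx -0.00015327$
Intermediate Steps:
$U{\left(E,I \right)} = 7 E$ ($U{\left(E,I \right)} = E + 6 E = 7 E$)
$r = - \frac{65063}{1536}$ ($r = \frac{65063}{-1424 - 112} = \frac{65063}{-1536} = 65063 \left(- \frac{1}{1536}\right) = - \frac{65063}{1536} \approx -42.359$)
$\frac{1}{\left(U{\left(-143,10 \right)} - 87 \left(89 - 26\right)\right) + r} = \frac{1}{\left(7 \left(-143\right) - 87 \left(89 - 26\right)\right) - \frac{65063}{1536}} = \frac{1}{\left(-1001 - 5481\right) - \frac{65063}{1536}} = \frac{1}{-6482 - \frac{65063}{1536}} = \frac{1}{- \frac{10021415}{1536}} = - \frac{1536}{10021415}$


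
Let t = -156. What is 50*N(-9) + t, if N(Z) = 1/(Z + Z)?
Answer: -1429/9 ≈ -158.78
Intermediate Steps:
N(Z) = 1/(2*Z)
50*N(-9) + t = 50*((1/2)/(-9)) - 156 = 50*((1/2)*(-1/9)) - 156 = 50*(-1/18) - 156 = -25/9 - 156 = -1429/9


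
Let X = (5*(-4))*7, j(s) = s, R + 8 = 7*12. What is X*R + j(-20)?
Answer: -10660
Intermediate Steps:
R = 76 (R = -8 + 7*12 = -8 + 84 = 76)
X = -140 (X = -20*7 = -140)
X*R + j(-20) = -140*76 - 20 = -10640 - 20 = -10660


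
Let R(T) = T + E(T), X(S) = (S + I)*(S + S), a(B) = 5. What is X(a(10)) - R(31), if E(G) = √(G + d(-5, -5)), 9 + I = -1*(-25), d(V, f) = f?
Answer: 179 - √26 ≈ 173.90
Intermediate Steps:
I = 16 (I = -9 - 1*(-25) = -9 + 25 = 16)
X(S) = 2*S*(16 + S) (X(S) = (S + 16)*(S + S) = (16 + S)*(2*S) = 2*S*(16 + S))
E(G) = √(-5 + G) (E(G) = √(G - 5) = √(-5 + G))
R(T) = T + √(-5 + T)
X(a(10)) - R(31) = 2*5*(16 + 5) - (31 + √(-5 + 31)) = 2*5*21 - (31 + √26) = 210 + (-31 - √26) = 179 - √26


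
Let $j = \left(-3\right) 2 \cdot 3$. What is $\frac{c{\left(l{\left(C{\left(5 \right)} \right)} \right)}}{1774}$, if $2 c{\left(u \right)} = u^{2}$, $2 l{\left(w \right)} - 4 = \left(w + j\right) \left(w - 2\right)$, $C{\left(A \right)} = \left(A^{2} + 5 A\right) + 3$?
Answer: $\frac{3200521}{14192} \approx 225.52$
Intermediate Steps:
$j = -18$ ($j = \left(-6\right) 3 = -18$)
$C{\left(A \right)} = 3 + A^{2} + 5 A$
$l{\left(w \right)} = 2 + \frac{\left(-18 + w\right) \left(-2 + w\right)}{2}$ ($l{\left(w \right)} = 2 + \frac{\left(w - 18\right) \left(w - 2\right)}{2} = 2 + \frac{\left(-18 + w\right) \left(-2 + w\right)}{2}$)
$c{\left(u \right)} = \frac{u^{2}}{2}$
$\frac{c{\left(l{\left(C{\left(5 \right)} \right)} \right)}}{1774} = \frac{\frac{1}{2} \left(20 + \frac{\left(3 + 5^{2} + 5 \cdot 5\right)^{2}}{2} - 10 \left(3 + 5^{2} + 5 \cdot 5\right)\right)^{2}}{1774} = \frac{\left(20 + \frac{\left(3 + 25 + 25\right)^{2}}{2} - 10 \left(3 + 25 + 25\right)\right)^{2}}{2} \cdot \frac{1}{1774} = \frac{\left(20 + \frac{53^{2}}{2} - 530\right)^{2}}{2} \cdot \frac{1}{1774} = \frac{\left(20 + \frac{1}{2} \cdot 2809 - 530\right)^{2}}{2} \cdot \frac{1}{1774} = \frac{\left(20 + \frac{2809}{2} - 530\right)^{2}}{2} \cdot \frac{1}{1774} = \frac{\left(\frac{1789}{2}\right)^{2}}{2} \cdot \frac{1}{1774} = \frac{1}{2} \cdot \frac{3200521}{4} \cdot \frac{1}{1774} = \frac{3200521}{8} \cdot \frac{1}{1774} = \frac{3200521}{14192}$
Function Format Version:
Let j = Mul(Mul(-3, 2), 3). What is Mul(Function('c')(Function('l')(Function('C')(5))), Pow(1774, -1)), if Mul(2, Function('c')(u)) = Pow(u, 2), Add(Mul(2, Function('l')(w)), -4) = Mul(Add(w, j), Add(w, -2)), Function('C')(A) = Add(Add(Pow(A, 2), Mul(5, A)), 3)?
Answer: Rational(3200521, 14192) ≈ 225.52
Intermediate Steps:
j = -18 (j = Mul(-6, 3) = -18)
Function('C')(A) = Add(3, Pow(A, 2), Mul(5, A))
Function('l')(w) = Add(2, Mul(Rational(1, 2), Add(-18, w), Add(-2, w))) (Function('l')(w) = Add(2, Mul(Rational(1, 2), Mul(Add(w, -18), Add(w, -2)))) = Add(2, Mul(Rational(1, 2), Mul(Add(-18, w), Add(-2, w)))) = Add(2, Mul(Rational(1, 2), Add(-18, w), Add(-2, w))))
Function('c')(u) = Mul(Rational(1, 2), Pow(u, 2))
Mul(Function('c')(Function('l')(Function('C')(5))), Pow(1774, -1)) = Mul(Mul(Rational(1, 2), Pow(Add(20, Mul(Rational(1, 2), Pow(Add(3, Pow(5, 2), Mul(5, 5)), 2)), Mul(-10, Add(3, Pow(5, 2), Mul(5, 5)))), 2)), Pow(1774, -1)) = Mul(Mul(Rational(1, 2), Pow(Add(20, Mul(Rational(1, 2), Pow(Add(3, 25, 25), 2)), Mul(-10, Add(3, 25, 25))), 2)), Rational(1, 1774)) = Mul(Mul(Rational(1, 2), Pow(Add(20, Mul(Rational(1, 2), Pow(53, 2)), Mul(-10, 53)), 2)), Rational(1, 1774)) = Mul(Mul(Rational(1, 2), Pow(Add(20, Mul(Rational(1, 2), 2809), -530), 2)), Rational(1, 1774)) = Mul(Mul(Rational(1, 2), Pow(Add(20, Rational(2809, 2), -530), 2)), Rational(1, 1774)) = Mul(Mul(Rational(1, 2), Pow(Rational(1789, 2), 2)), Rational(1, 1774)) = Mul(Mul(Rational(1, 2), Rational(3200521, 4)), Rational(1, 1774)) = Mul(Rational(3200521, 8), Rational(1, 1774)) = Rational(3200521, 14192)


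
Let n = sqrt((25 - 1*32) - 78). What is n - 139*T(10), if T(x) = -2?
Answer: 278 + I*sqrt(85) ≈ 278.0 + 9.2195*I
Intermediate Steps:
n = I*sqrt(85) (n = sqrt((25 - 32) - 78) = sqrt(-7 - 78) = sqrt(-85) = I*sqrt(85) ≈ 9.2195*I)
n - 139*T(10) = I*sqrt(85) - 139*(-2) = I*sqrt(85) + 278 = 278 + I*sqrt(85)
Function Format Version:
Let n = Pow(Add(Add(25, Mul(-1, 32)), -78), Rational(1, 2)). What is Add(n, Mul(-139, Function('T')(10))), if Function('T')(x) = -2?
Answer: Add(278, Mul(I, Pow(85, Rational(1, 2)))) ≈ Add(278.00, Mul(9.2195, I))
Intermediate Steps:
n = Mul(I, Pow(85, Rational(1, 2))) (n = Pow(Add(Add(25, -32), -78), Rational(1, 2)) = Pow(Add(-7, -78), Rational(1, 2)) = Pow(-85, Rational(1, 2)) = Mul(I, Pow(85, Rational(1, 2))) ≈ Mul(9.2195, I))
Add(n, Mul(-139, Function('T')(10))) = Add(Mul(I, Pow(85, Rational(1, 2))), Mul(-139, -2)) = Add(Mul(I, Pow(85, Rational(1, 2))), 278) = Add(278, Mul(I, Pow(85, Rational(1, 2))))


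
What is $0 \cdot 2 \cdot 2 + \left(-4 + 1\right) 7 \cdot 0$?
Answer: $0$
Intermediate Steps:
$0 \cdot 2 \cdot 2 + \left(-4 + 1\right) 7 \cdot 0 = 0 \cdot 2 + \left(-3\right) 7 \cdot 0 = 0 - 0 = 0 + 0 = 0$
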